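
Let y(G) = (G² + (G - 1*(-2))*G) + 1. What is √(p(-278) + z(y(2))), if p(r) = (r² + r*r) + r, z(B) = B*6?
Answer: 48*√67 ≈ 392.90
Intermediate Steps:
y(G) = 1 + G² + G*(2 + G) (y(G) = (G² + (G + 2)*G) + 1 = (G² + (2 + G)*G) + 1 = (G² + G*(2 + G)) + 1 = 1 + G² + G*(2 + G))
z(B) = 6*B
p(r) = r + 2*r² (p(r) = (r² + r²) + r = 2*r² + r = r + 2*r²)
√(p(-278) + z(y(2))) = √(-278*(1 + 2*(-278)) + 6*(1 + 2*2 + 2*2²)) = √(-278*(1 - 556) + 6*(1 + 4 + 2*4)) = √(-278*(-555) + 6*(1 + 4 + 8)) = √(154290 + 6*13) = √(154290 + 78) = √154368 = 48*√67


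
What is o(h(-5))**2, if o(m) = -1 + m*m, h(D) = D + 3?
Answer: 9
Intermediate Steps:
h(D) = 3 + D
o(m) = -1 + m**2
o(h(-5))**2 = (-1 + (3 - 5)**2)**2 = (-1 + (-2)**2)**2 = (-1 + 4)**2 = 3**2 = 9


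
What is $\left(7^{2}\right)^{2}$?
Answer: $2401$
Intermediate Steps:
$\left(7^{2}\right)^{2} = 49^{2} = 2401$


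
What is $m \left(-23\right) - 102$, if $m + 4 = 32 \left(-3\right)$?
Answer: $2198$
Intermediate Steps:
$m = -100$ ($m = -4 + 32 \left(-3\right) = -4 - 96 = -100$)
$m \left(-23\right) - 102 = \left(-100\right) \left(-23\right) - 102 = 2300 - 102 = 2198$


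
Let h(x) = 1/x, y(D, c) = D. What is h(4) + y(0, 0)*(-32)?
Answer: ¼ ≈ 0.25000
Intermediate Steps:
h(4) + y(0, 0)*(-32) = 1/4 + 0*(-32) = ¼ + 0 = ¼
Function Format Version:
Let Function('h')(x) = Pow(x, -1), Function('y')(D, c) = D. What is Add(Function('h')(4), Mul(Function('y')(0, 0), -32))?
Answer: Rational(1, 4) ≈ 0.25000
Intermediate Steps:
Add(Function('h')(4), Mul(Function('y')(0, 0), -32)) = Add(Pow(4, -1), Mul(0, -32)) = Add(Rational(1, 4), 0) = Rational(1, 4)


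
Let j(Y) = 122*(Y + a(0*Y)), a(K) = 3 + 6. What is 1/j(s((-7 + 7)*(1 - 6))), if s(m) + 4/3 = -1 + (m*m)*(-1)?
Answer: 3/2440 ≈ 0.0012295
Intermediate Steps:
a(K) = 9
s(m) = -7/3 - m² (s(m) = -4/3 + (-1 + (m*m)*(-1)) = -4/3 + (-1 + m²*(-1)) = -4/3 + (-1 - m²) = -7/3 - m²)
j(Y) = 1098 + 122*Y (j(Y) = 122*(Y + 9) = 122*(9 + Y) = 1098 + 122*Y)
1/j(s((-7 + 7)*(1 - 6))) = 1/(1098 + 122*(-7/3 - ((-7 + 7)*(1 - 6))²)) = 1/(1098 + 122*(-7/3 - (0*(-5))²)) = 1/(1098 + 122*(-7/3 - 1*0²)) = 1/(1098 + 122*(-7/3 - 1*0)) = 1/(1098 + 122*(-7/3 + 0)) = 1/(1098 + 122*(-7/3)) = 1/(1098 - 854/3) = 1/(2440/3) = 3/2440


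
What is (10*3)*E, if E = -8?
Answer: -240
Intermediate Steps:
(10*3)*E = (10*3)*(-8) = 30*(-8) = -240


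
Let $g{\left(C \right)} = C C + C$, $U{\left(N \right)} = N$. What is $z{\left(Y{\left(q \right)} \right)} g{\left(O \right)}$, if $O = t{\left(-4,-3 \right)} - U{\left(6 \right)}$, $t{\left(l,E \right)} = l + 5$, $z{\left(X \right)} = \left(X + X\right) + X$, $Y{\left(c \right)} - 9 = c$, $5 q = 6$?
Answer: $612$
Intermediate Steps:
$q = \frac{6}{5}$ ($q = \frac{1}{5} \cdot 6 = \frac{6}{5} \approx 1.2$)
$Y{\left(c \right)} = 9 + c$
$z{\left(X \right)} = 3 X$ ($z{\left(X \right)} = 2 X + X = 3 X$)
$t{\left(l,E \right)} = 5 + l$
$O = -5$ ($O = \left(5 - 4\right) - 6 = 1 - 6 = -5$)
$g{\left(C \right)} = C + C^{2}$ ($g{\left(C \right)} = C^{2} + C = C + C^{2}$)
$z{\left(Y{\left(q \right)} \right)} g{\left(O \right)} = 3 \left(9 + \frac{6}{5}\right) \left(- 5 \left(1 - 5\right)\right) = 3 \cdot \frac{51}{5} \left(\left(-5\right) \left(-4\right)\right) = \frac{153}{5} \cdot 20 = 612$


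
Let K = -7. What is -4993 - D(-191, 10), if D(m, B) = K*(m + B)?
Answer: -6260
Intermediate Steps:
D(m, B) = -7*B - 7*m (D(m, B) = -7*(m + B) = -7*(B + m) = -7*B - 7*m)
-4993 - D(-191, 10) = -4993 - (-7*10 - 7*(-191)) = -4993 - (-70 + 1337) = -4993 - 1*1267 = -4993 - 1267 = -6260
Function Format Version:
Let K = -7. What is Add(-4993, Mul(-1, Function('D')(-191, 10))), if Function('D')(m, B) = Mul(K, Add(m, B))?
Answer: -6260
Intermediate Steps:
Function('D')(m, B) = Add(Mul(-7, B), Mul(-7, m)) (Function('D')(m, B) = Mul(-7, Add(m, B)) = Mul(-7, Add(B, m)) = Add(Mul(-7, B), Mul(-7, m)))
Add(-4993, Mul(-1, Function('D')(-191, 10))) = Add(-4993, Mul(-1, Add(Mul(-7, 10), Mul(-7, -191)))) = Add(-4993, Mul(-1, Add(-70, 1337))) = Add(-4993, Mul(-1, 1267)) = Add(-4993, -1267) = -6260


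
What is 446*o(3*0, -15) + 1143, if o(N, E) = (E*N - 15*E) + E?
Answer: 94803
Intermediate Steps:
o(N, E) = -14*E + E*N (o(N, E) = (-15*E + E*N) + E = -14*E + E*N)
446*o(3*0, -15) + 1143 = 446*(-15*(-14 + 3*0)) + 1143 = 446*(-15*(-14 + 0)) + 1143 = 446*(-15*(-14)) + 1143 = 446*210 + 1143 = 93660 + 1143 = 94803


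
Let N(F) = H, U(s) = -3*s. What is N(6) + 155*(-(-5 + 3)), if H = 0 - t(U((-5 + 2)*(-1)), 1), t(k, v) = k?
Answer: 319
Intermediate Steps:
H = 9 (H = 0 - (-3)*(-5 + 2)*(-1) = 0 - (-3)*(-3*(-1)) = 0 - (-3)*3 = 0 - 1*(-9) = 0 + 9 = 9)
N(F) = 9
N(6) + 155*(-(-5 + 3)) = 9 + 155*(-(-5 + 3)) = 9 + 155*(-1*(-2)) = 9 + 155*2 = 9 + 310 = 319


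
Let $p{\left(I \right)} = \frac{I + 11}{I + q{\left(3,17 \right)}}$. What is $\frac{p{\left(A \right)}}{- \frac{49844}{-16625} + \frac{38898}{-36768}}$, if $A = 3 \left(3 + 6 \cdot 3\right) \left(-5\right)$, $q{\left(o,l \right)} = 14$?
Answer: $\frac{4424416000}{8499558751} \approx 0.52055$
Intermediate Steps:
$A = -315$ ($A = 3 \left(3 + 18\right) \left(-5\right) = 3 \cdot 21 \left(-5\right) = 63 \left(-5\right) = -315$)
$p{\left(I \right)} = \frac{11 + I}{14 + I}$ ($p{\left(I \right)} = \frac{I + 11}{I + 14} = \frac{11 + I}{14 + I}$)
$\frac{p{\left(A \right)}}{- \frac{49844}{-16625} + \frac{38898}{-36768}} = \frac{\frac{1}{14 - 315} \left(11 - 315\right)}{- \frac{49844}{-16625} + \frac{38898}{-36768}} = \frac{\frac{1}{-301} \left(-304\right)}{\left(-49844\right) \left(- \frac{1}{16625}\right) + 38898 \left(- \frac{1}{36768}\right)} = \frac{\left(- \frac{1}{301}\right) \left(-304\right)}{\frac{49844}{16625} - \frac{6483}{6128}} = \frac{304}{301 \cdot \frac{197664157}{101878000}} = \frac{304}{301} \cdot \frac{101878000}{197664157} = \frac{4424416000}{8499558751}$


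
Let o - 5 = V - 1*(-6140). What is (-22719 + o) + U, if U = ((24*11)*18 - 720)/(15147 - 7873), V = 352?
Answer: -58997398/3637 ≈ -16221.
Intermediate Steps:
o = 6497 (o = 5 + (352 - 1*(-6140)) = 5 + (352 + 6140) = 5 + 6492 = 6497)
U = 2016/3637 (U = (264*18 - 720)/7274 = (4752 - 720)*(1/7274) = 4032*(1/7274) = 2016/3637 ≈ 0.55430)
(-22719 + o) + U = (-22719 + 6497) + 2016/3637 = -16222 + 2016/3637 = -58997398/3637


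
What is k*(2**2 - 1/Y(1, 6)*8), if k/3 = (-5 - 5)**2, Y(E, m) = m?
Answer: 800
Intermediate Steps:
k = 300 (k = 3*(-5 - 5)**2 = 3*(-10)**2 = 3*100 = 300)
k*(2**2 - 1/Y(1, 6)*8) = 300*(2**2 - 1/6*8) = 300*(4 - 1*1/6*8) = 300*(4 - 1/6*8) = 300*(4 - 4/3) = 300*(8/3) = 800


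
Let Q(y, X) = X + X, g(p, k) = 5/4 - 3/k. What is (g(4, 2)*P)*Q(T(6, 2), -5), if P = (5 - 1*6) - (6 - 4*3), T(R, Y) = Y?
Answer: 25/2 ≈ 12.500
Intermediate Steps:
g(p, k) = 5/4 - 3/k (g(p, k) = 5*(1/4) - 3/k = 5/4 - 3/k)
Q(y, X) = 2*X
P = 5 (P = (5 - 6) - (6 - 1*12) = -1 - (6 - 12) = -1 - 1*(-6) = -1 + 6 = 5)
(g(4, 2)*P)*Q(T(6, 2), -5) = ((5/4 - 3/2)*5)*(2*(-5)) = ((5/4 - 3*1/2)*5)*(-10) = ((5/4 - 3/2)*5)*(-10) = -1/4*5*(-10) = -5/4*(-10) = 25/2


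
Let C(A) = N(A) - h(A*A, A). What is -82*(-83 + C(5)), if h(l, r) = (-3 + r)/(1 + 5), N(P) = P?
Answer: 19270/3 ≈ 6423.3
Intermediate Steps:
h(l, r) = -½ + r/6 (h(l, r) = (-3 + r)/6 = (-3 + r)*(⅙) = -½ + r/6)
C(A) = ½ + 5*A/6 (C(A) = A - (-½ + A/6) = A + (½ - A/6) = ½ + 5*A/6)
-82*(-83 + C(5)) = -82*(-83 + (½ + (⅚)*5)) = -82*(-83 + (½ + 25/6)) = -82*(-83 + 14/3) = -82*(-235/3) = 19270/3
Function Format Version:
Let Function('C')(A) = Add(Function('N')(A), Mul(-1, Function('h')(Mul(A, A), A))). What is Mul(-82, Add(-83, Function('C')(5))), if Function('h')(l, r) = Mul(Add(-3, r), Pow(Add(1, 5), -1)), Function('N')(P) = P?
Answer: Rational(19270, 3) ≈ 6423.3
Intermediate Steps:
Function('h')(l, r) = Add(Rational(-1, 2), Mul(Rational(1, 6), r)) (Function('h')(l, r) = Mul(Add(-3, r), Pow(6, -1)) = Mul(Add(-3, r), Rational(1, 6)) = Add(Rational(-1, 2), Mul(Rational(1, 6), r)))
Function('C')(A) = Add(Rational(1, 2), Mul(Rational(5, 6), A)) (Function('C')(A) = Add(A, Mul(-1, Add(Rational(-1, 2), Mul(Rational(1, 6), A)))) = Add(A, Add(Rational(1, 2), Mul(Rational(-1, 6), A))) = Add(Rational(1, 2), Mul(Rational(5, 6), A)))
Mul(-82, Add(-83, Function('C')(5))) = Mul(-82, Add(-83, Add(Rational(1, 2), Mul(Rational(5, 6), 5)))) = Mul(-82, Add(-83, Add(Rational(1, 2), Rational(25, 6)))) = Mul(-82, Add(-83, Rational(14, 3))) = Mul(-82, Rational(-235, 3)) = Rational(19270, 3)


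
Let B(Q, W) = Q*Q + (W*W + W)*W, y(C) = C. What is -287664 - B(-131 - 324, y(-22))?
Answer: -484525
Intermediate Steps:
B(Q, W) = Q² + W*(W + W²) (B(Q, W) = Q² + (W² + W)*W = Q² + (W + W²)*W = Q² + W*(W + W²))
-287664 - B(-131 - 324, y(-22)) = -287664 - ((-131 - 324)² + (-22)² + (-22)³) = -287664 - ((-455)² + 484 - 10648) = -287664 - (207025 + 484 - 10648) = -287664 - 1*196861 = -287664 - 196861 = -484525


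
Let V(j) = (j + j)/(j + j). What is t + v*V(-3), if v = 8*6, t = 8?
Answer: 56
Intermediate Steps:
v = 48
V(j) = 1 (V(j) = (2*j)/((2*j)) = (2*j)*(1/(2*j)) = 1)
t + v*V(-3) = 8 + 48*1 = 8 + 48 = 56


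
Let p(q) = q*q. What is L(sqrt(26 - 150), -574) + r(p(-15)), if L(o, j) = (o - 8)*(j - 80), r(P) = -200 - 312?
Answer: 4720 - 1308*I*sqrt(31) ≈ 4720.0 - 7282.6*I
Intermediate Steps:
p(q) = q**2
r(P) = -512
L(o, j) = (-80 + j)*(-8 + o) (L(o, j) = (-8 + o)*(-80 + j) = (-80 + j)*(-8 + o))
L(sqrt(26 - 150), -574) + r(p(-15)) = (640 - 80*sqrt(26 - 150) - 8*(-574) - 574*sqrt(26 - 150)) - 512 = (640 - 160*I*sqrt(31) + 4592 - 1148*I*sqrt(31)) - 512 = (5232 - 1308*I*sqrt(31)) - 512 = 4720 - 1308*I*sqrt(31)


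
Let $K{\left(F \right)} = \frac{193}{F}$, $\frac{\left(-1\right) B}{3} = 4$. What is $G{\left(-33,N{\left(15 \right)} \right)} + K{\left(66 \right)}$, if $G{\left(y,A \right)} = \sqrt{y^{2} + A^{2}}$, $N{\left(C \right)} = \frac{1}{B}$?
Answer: $\frac{193}{66} + \frac{\sqrt{156817}}{12} \approx 35.924$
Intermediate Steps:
$B = -12$ ($B = \left(-3\right) 4 = -12$)
$N{\left(C \right)} = - \frac{1}{12}$ ($N{\left(C \right)} = \frac{1}{-12} = - \frac{1}{12}$)
$G{\left(y,A \right)} = \sqrt{A^{2} + y^{2}}$
$G{\left(-33,N{\left(15 \right)} \right)} + K{\left(66 \right)} = \sqrt{\left(- \frac{1}{12}\right)^{2} + \left(-33\right)^{2}} + \frac{193}{66} = \sqrt{\frac{1}{144} + 1089} + 193 \cdot \frac{1}{66} = \sqrt{\frac{156817}{144}} + \frac{193}{66} = \frac{\sqrt{156817}}{12} + \frac{193}{66} = \frac{193}{66} + \frac{\sqrt{156817}}{12}$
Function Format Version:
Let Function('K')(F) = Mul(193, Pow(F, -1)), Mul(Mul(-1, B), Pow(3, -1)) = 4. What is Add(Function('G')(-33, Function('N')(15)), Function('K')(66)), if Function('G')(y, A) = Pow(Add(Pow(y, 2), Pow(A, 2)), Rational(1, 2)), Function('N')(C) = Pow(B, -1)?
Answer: Add(Rational(193, 66), Mul(Rational(1, 12), Pow(156817, Rational(1, 2)))) ≈ 35.924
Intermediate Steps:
B = -12 (B = Mul(-3, 4) = -12)
Function('N')(C) = Rational(-1, 12) (Function('N')(C) = Pow(-12, -1) = Rational(-1, 12))
Function('G')(y, A) = Pow(Add(Pow(A, 2), Pow(y, 2)), Rational(1, 2))
Add(Function('G')(-33, Function('N')(15)), Function('K')(66)) = Add(Pow(Add(Pow(Rational(-1, 12), 2), Pow(-33, 2)), Rational(1, 2)), Mul(193, Pow(66, -1))) = Add(Pow(Add(Rational(1, 144), 1089), Rational(1, 2)), Mul(193, Rational(1, 66))) = Add(Pow(Rational(156817, 144), Rational(1, 2)), Rational(193, 66)) = Add(Mul(Rational(1, 12), Pow(156817, Rational(1, 2))), Rational(193, 66)) = Add(Rational(193, 66), Mul(Rational(1, 12), Pow(156817, Rational(1, 2))))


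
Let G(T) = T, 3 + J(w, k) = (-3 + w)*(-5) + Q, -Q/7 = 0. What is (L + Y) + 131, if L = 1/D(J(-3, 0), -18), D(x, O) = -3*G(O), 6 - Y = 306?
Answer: -9125/54 ≈ -168.98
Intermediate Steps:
Q = 0 (Q = -7*0 = 0)
J(w, k) = 12 - 5*w (J(w, k) = -3 + ((-3 + w)*(-5) + 0) = -3 + ((15 - 5*w) + 0) = -3 + (15 - 5*w) = 12 - 5*w)
Y = -300 (Y = 6 - 1*306 = 6 - 306 = -300)
D(x, O) = -3*O
L = 1/54 (L = 1/(-3*(-18)) = 1/54 ≈ 0.018519)
(L + Y) + 131 = (1/54 - 300) + 131 = -16199/54 + 131 = -9125/54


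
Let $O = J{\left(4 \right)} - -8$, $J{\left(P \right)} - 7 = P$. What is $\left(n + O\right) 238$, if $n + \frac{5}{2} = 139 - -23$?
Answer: $42483$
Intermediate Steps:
$J{\left(P \right)} = 7 + P$
$O = 19$ ($O = \left(7 + 4\right) - -8 = 11 + 8 = 19$)
$n = \frac{319}{2}$ ($n = - \frac{5}{2} + \left(139 - -23\right) = - \frac{5}{2} + \left(139 + 23\right) = - \frac{5}{2} + 162 = \frac{319}{2} \approx 159.5$)
$\left(n + O\right) 238 = \left(\frac{319}{2} + 19\right) 238 = \frac{357}{2} \cdot 238 = 42483$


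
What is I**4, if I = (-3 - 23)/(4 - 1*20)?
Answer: 28561/4096 ≈ 6.9729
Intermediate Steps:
I = 13/8 (I = -26/(4 - 20) = -26/(-16) = -26*(-1/16) = 13/8 ≈ 1.6250)
I**4 = (13/8)**4 = 28561/4096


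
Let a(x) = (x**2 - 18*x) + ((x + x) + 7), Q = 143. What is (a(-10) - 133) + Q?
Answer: 277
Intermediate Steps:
a(x) = 7 + x**2 - 16*x (a(x) = (x**2 - 18*x) + (2*x + 7) = (x**2 - 18*x) + (7 + 2*x) = 7 + x**2 - 16*x)
(a(-10) - 133) + Q = ((7 + (-10)**2 - 16*(-10)) - 133) + 143 = ((7 + 100 + 160) - 133) + 143 = (267 - 133) + 143 = 134 + 143 = 277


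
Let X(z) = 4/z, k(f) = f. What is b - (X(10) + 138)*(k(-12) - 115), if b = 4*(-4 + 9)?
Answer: 87984/5 ≈ 17597.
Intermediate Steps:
b = 20 (b = 4*5 = 20)
b - (X(10) + 138)*(k(-12) - 115) = 20 - (4/10 + 138)*(-12 - 115) = 20 - (4*(⅒) + 138)*(-127) = 20 - (⅖ + 138)*(-127) = 20 - 692*(-127)/5 = 20 - 1*(-87884/5) = 20 + 87884/5 = 87984/5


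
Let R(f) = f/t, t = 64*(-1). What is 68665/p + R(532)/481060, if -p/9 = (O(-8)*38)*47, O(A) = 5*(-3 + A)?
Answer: 52839417709/680465142720 ≈ 0.077652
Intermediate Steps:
O(A) = -15 + 5*A
t = -64
R(f) = -f/64 (R(f) = f/(-64) = f*(-1/64) = -f/64)
p = 884070 (p = -9*(-15 + 5*(-8))*38*47 = -9*(-15 - 40)*38*47 = -9*(-55*38)*47 = -(-18810)*47 = -9*(-98230) = 884070)
68665/p + R(532)/481060 = 68665/884070 - 1/64*532/481060 = 68665*(1/884070) - 133/16*1/481060 = 13733/176814 - 133/7696960 = 52839417709/680465142720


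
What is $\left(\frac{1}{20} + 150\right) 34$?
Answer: $\frac{51017}{10} \approx 5101.7$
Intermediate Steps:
$\left(\frac{1}{20} + 150\right) 34 = \frac{3001}{20} \cdot 34 = \frac{51017}{10}$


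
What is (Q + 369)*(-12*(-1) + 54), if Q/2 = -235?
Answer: -6666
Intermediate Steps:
Q = -470 (Q = 2*(-235) = -470)
(Q + 369)*(-12*(-1) + 54) = (-470 + 369)*(-12*(-1) + 54) = -101*(12 + 54) = -101*66 = -6666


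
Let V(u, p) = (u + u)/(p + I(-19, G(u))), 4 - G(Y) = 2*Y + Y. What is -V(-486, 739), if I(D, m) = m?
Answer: 972/2201 ≈ 0.44162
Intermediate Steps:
G(Y) = 4 - 3*Y (G(Y) = 4 - (2*Y + Y) = 4 - 3*Y)
V(u, p) = 2*u/(4 + p - 3*u) (V(u, p) = (u + u)/(p + (4 - 3*u)) = (2*u)/(4 + p - 3*u) = 2*u/(4 + p - 3*u))
-V(-486, 739) = -2*(-486)/(4 + 739 - 3*(-486)) = -2*(-486)/(4 + 739 + 1458) = -2*(-486)/2201 = -1*(-972/2201) = 972/2201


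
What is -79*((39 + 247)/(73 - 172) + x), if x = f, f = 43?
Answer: -28519/9 ≈ -3168.8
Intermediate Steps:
x = 43
-79*((39 + 247)/(73 - 172) + x) = -79*((39 + 247)/(73 - 172) + 43) = -79*(286/(-99) + 43) = -79*(286*(-1/99) + 43) = -79*(-26/9 + 43) = -79*361/9 = -28519/9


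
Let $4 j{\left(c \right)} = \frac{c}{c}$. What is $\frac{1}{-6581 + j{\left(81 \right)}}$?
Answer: $- \frac{4}{26323} \approx -0.00015196$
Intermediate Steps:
$j{\left(c \right)} = \frac{1}{4}$ ($j{\left(c \right)} = \frac{c \frac{1}{c}}{4} = \frac{1}{4} \cdot 1 = \frac{1}{4}$)
$\frac{1}{-6581 + j{\left(81 \right)}} = \frac{1}{-6581 + \frac{1}{4}} = \frac{1}{- \frac{26323}{4}} = - \frac{4}{26323}$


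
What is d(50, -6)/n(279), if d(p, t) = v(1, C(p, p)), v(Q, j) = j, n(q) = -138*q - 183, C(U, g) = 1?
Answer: -1/38685 ≈ -2.5850e-5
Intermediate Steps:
n(q) = -183 - 138*q
d(p, t) = 1
d(50, -6)/n(279) = 1/(-183 - 138*279) = 1/(-183 - 38502) = 1/(-38685) = 1*(-1/38685) = -1/38685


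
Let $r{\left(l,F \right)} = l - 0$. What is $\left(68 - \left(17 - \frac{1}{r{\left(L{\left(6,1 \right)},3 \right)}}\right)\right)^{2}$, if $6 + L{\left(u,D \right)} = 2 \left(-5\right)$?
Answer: $\frac{664225}{256} \approx 2594.6$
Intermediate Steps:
$L{\left(u,D \right)} = -16$ ($L{\left(u,D \right)} = -6 + 2 \left(-5\right) = -6 - 10 = -16$)
$r{\left(l,F \right)} = l$ ($r{\left(l,F \right)} = l + 0 = l$)
$\left(68 - \left(17 - \frac{1}{r{\left(L{\left(6,1 \right)},3 \right)}}\right)\right)^{2} = \left(68 - \left(17 - \frac{1}{-16}\right)\right)^{2} = \left(68 - \frac{273}{16}\right)^{2} = \left(\frac{815}{16}\right)^{2} = \frac{664225}{256}$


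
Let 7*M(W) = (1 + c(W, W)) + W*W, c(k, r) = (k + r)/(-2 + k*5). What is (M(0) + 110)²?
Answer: 594441/49 ≈ 12131.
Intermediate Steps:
c(k, r) = (k + r)/(-2 + 5*k)
M(W) = ⅐ + W²/7 + 2*W/(7*(-2 + 5*W)) (M(W) = ((1 + (W + W)/(-2 + 5*W)) + W*W)/7 = ((1 + (2*W)/(-2 + 5*W)) + W²)/7 = ((1 + 2*W/(-2 + 5*W)) + W²)/7 = (1 + W² + 2*W/(-2 + 5*W))/7 = ⅐ + W²/7 + 2*W/(7*(-2 + 5*W)))
(M(0) + 110)² = ((2*0 + (1 + 0²)*(-2 + 5*0))/(7*(-2 + 5*0)) + 110)² = ((0 + (1 + 0)*(-2 + 0))/(7*(-2 + 0)) + 110)² = ((⅐)*(0 + 1*(-2))/(-2) + 110)² = ((⅐)*(-½)*(0 - 2) + 110)² = ((⅐)*(-½)*(-2) + 110)² = (⅐ + 110)² = (771/7)² = 594441/49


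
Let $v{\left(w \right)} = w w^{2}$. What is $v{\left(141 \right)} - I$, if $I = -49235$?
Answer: $2852456$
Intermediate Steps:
$v{\left(w \right)} = w^{3}$
$v{\left(141 \right)} - I = 141^{3} - -49235 = 2803221 + 49235 = 2852456$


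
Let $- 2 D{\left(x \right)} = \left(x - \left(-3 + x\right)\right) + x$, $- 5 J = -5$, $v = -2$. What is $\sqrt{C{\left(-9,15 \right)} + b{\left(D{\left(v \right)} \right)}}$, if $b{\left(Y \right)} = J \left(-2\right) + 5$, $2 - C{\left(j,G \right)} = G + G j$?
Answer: $5 \sqrt{5} \approx 11.18$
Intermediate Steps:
$J = 1$ ($J = \left(- \frac{1}{5}\right) \left(-5\right) = 1$)
$D{\left(x \right)} = - \frac{3}{2} - \frac{x}{2}$ ($D{\left(x \right)} = - \frac{\left(x - \left(-3 + x\right)\right) + x}{2} = - \frac{3 + x}{2} = - \frac{3}{2} - \frac{x}{2}$)
$C{\left(j,G \right)} = 2 - G - G j$ ($C{\left(j,G \right)} = 2 - \left(G + G j\right) = 2 - G - G j$)
$b{\left(Y \right)} = 3$ ($b{\left(Y \right)} = 1 \left(-2\right) + 5 = -2 + 5 = 3$)
$\sqrt{C{\left(-9,15 \right)} + b{\left(D{\left(v \right)} \right)}} = \sqrt{\left(2 - 15 - 15 \left(-9\right)\right) + 3} = \sqrt{\left(2 - 15 + 135\right) + 3} = \sqrt{122 + 3} = \sqrt{125} = 5 \sqrt{5}$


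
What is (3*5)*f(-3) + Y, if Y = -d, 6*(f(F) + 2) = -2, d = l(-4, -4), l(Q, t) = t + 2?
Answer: -33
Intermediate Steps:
l(Q, t) = 2 + t
d = -2 (d = 2 - 4 = -2)
f(F) = -7/3 (f(F) = -2 + (⅙)*(-2) = -2 - ⅓ = -7/3)
Y = 2 (Y = -1*(-2) = 2)
(3*5)*f(-3) + Y = (3*5)*(-7/3) + 2 = 15*(-7/3) + 2 = -35 + 2 = -33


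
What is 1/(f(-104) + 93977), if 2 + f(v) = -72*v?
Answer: 1/101463 ≈ 9.8558e-6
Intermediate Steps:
f(v) = -2 - 72*v
1/(f(-104) + 93977) = 1/((-2 - 72*(-104)) + 93977) = 1/((-2 + 7488) + 93977) = 1/(7486 + 93977) = 1/101463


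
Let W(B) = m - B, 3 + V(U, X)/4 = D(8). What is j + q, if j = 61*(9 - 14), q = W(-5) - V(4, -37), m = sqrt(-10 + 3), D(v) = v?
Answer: -320 + I*sqrt(7) ≈ -320.0 + 2.6458*I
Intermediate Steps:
V(U, X) = 20 (V(U, X) = -12 + 4*8 = -12 + 32 = 20)
m = I*sqrt(7) (m = sqrt(-7) = I*sqrt(7) ≈ 2.6458*I)
W(B) = -B + I*sqrt(7) (W(B) = I*sqrt(7) - B = -B + I*sqrt(7))
q = -15 + I*sqrt(7) (q = (-1*(-5) + I*sqrt(7)) - 1*20 = (5 + I*sqrt(7)) - 20 = -15 + I*sqrt(7) ≈ -15.0 + 2.6458*I)
j = -305 (j = 61*(-5) = -305)
j + q = -305 + (-15 + I*sqrt(7)) = -320 + I*sqrt(7)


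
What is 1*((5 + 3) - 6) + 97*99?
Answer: 9605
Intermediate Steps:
1*((5 + 3) - 6) + 97*99 = 1*(8 - 6) + 9603 = 1*2 + 9603 = 2 + 9603 = 9605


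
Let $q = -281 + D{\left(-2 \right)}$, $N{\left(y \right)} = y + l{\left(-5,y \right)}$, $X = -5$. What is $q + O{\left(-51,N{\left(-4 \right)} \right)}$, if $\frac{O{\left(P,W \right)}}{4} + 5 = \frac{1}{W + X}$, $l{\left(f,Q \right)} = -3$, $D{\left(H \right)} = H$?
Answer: $- \frac{910}{3} \approx -303.33$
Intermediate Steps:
$N{\left(y \right)} = -3 + y$ ($N{\left(y \right)} = y - 3 = -3 + y$)
$O{\left(P,W \right)} = -20 + \frac{4}{-5 + W}$ ($O{\left(P,W \right)} = -20 + \frac{4}{W - 5} = -20 + \frac{4}{-5 + W}$)
$q = -283$ ($q = -281 - 2 = -283$)
$q + O{\left(-51,N{\left(-4 \right)} \right)} = -283 + \frac{4 \left(26 - 5 \left(-3 - 4\right)\right)}{-5 - 7} = -283 + \frac{4 \left(26 - -35\right)}{-5 - 7} = -283 + \frac{4 \left(26 + 35\right)}{-12} = -283 + 4 \left(- \frac{1}{12}\right) 61 = -283 - \frac{61}{3} = - \frac{910}{3}$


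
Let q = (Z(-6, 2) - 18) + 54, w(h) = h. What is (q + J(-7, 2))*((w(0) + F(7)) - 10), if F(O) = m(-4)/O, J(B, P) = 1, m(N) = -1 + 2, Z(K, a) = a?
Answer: -2691/7 ≈ -384.43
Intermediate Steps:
m(N) = 1
F(O) = 1/O
q = 38 (q = (2 - 18) + 54 = -16 + 54 = 38)
(q + J(-7, 2))*((w(0) + F(7)) - 10) = (38 + 1)*((0 + 1/7) - 10) = 39*((0 + 1/7) - 10) = 39*(1/7 - 10) = 39*(-69/7) = -2691/7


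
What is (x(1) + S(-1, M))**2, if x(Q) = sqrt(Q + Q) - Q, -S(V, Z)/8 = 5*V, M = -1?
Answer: (39 + sqrt(2))**2 ≈ 1633.3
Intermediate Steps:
S(V, Z) = -40*V
x(Q) = -Q + sqrt(2)*sqrt(Q) (x(Q) = sqrt(2*Q) - Q = sqrt(2)*sqrt(Q) - Q = -Q + sqrt(2)*sqrt(Q))
(x(1) + S(-1, M))**2 = ((-1*1 + sqrt(2)*sqrt(1)) - 40*(-1))**2 = ((-1 + sqrt(2)*1) + 40)**2 = ((-1 + sqrt(2)) + 40)**2 = (39 + sqrt(2))**2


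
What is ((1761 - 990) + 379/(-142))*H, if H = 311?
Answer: 33931033/142 ≈ 2.3895e+5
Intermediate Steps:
((1761 - 990) + 379/(-142))*H = ((1761 - 990) + 379/(-142))*311 = (771 + 379*(-1/142))*311 = (771 - 379/142)*311 = (109103/142)*311 = 33931033/142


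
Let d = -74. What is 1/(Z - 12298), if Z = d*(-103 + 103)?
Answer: -1/12298 ≈ -8.1314e-5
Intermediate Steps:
Z = 0 (Z = -74*(-103 + 103) = -74*0 = 0)
1/(Z - 12298) = 1/(0 - 12298) = 1/(-12298) = -1/12298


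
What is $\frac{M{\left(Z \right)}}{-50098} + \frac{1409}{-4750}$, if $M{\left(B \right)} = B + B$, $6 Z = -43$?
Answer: $- \frac{52889999}{178474125} \approx -0.29635$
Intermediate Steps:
$Z = - \frac{43}{6}$ ($Z = \frac{1}{6} \left(-43\right) = - \frac{43}{6} \approx -7.1667$)
$M{\left(B \right)} = 2 B$
$\frac{M{\left(Z \right)}}{-50098} + \frac{1409}{-4750} = \frac{2 \left(- \frac{43}{6}\right)}{-50098} + \frac{1409}{-4750} = \left(- \frac{43}{3}\right) \left(- \frac{1}{50098}\right) + 1409 \left(- \frac{1}{4750}\right) = \frac{43}{150294} - \frac{1409}{4750} = - \frac{52889999}{178474125}$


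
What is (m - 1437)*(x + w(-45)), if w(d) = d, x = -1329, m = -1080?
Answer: 3458358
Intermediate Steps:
(m - 1437)*(x + w(-45)) = (-1080 - 1437)*(-1329 - 45) = -2517*(-1374) = 3458358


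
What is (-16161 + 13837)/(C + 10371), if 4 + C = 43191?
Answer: -1162/26779 ≈ -0.043392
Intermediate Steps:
C = 43187 (C = -4 + 43191 = 43187)
(-16161 + 13837)/(C + 10371) = (-16161 + 13837)/(43187 + 10371) = -2324/53558 = -2324*1/53558 = -1162/26779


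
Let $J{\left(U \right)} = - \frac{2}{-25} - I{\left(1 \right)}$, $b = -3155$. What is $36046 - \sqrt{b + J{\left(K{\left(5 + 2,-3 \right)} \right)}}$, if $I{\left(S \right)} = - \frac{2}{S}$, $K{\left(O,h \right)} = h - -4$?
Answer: $36046 - \frac{i \sqrt{78823}}{5} \approx 36046.0 - 56.151 i$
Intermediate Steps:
$K{\left(O,h \right)} = 4 + h$ ($K{\left(O,h \right)} = h + 4 = 4 + h$)
$J{\left(U \right)} = \frac{52}{25}$ ($J{\left(U \right)} = - \frac{2}{-25} - - \frac{2}{1} = \left(-2\right) \left(- \frac{1}{25}\right) - \left(-2\right) 1 = \frac{2}{25} - -2 = \frac{2}{25} + 2 = \frac{52}{25}$)
$36046 - \sqrt{b + J{\left(K{\left(5 + 2,-3 \right)} \right)}} = 36046 - \sqrt{-3155 + \frac{52}{25}} = 36046 - \sqrt{- \frac{78823}{25}} = 36046 - \frac{i \sqrt{78823}}{5}$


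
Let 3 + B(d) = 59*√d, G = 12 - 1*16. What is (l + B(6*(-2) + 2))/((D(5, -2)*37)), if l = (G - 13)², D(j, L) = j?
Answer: 286/185 + 59*I*√10/185 ≈ 1.5459 + 1.0085*I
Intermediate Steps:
G = -4 (G = 12 - 16 = -4)
B(d) = -3 + 59*√d
l = 289 (l = (-4 - 13)² = (-17)² = 289)
(l + B(6*(-2) + 2))/((D(5, -2)*37)) = (289 + (-3 + 59*√(6*(-2) + 2)))/((5*37)) = (289 + (-3 + 59*√(-12 + 2)))/185 = (289 + (-3 + 59*√(-10)))*(1/185) = (289 + (-3 + 59*(I*√10)))*(1/185) = (289 + (-3 + 59*I*√10))*(1/185) = (286 + 59*I*√10)*(1/185) = 286/185 + 59*I*√10/185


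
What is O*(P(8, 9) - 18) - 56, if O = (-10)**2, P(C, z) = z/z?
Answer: -1756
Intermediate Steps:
P(C, z) = 1
O = 100
O*(P(8, 9) - 18) - 56 = 100*(1 - 18) - 56 = 100*(-17) - 56 = -1700 - 56 = -1756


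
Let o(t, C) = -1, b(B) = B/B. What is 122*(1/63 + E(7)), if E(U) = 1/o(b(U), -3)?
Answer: -7564/63 ≈ -120.06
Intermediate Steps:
b(B) = 1
E(U) = -1 (E(U) = 1/(-1) = -1)
122*(1/63 + E(7)) = 122*(1/63 - 1) = 122*(-62/63) = -7564/63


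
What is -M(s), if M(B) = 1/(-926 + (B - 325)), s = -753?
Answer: 1/2004 ≈ 0.00049900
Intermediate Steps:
M(B) = 1/(-1251 + B) (M(B) = 1/(-926 + (-325 + B)) = 1/(-1251 + B))
-M(s) = -1/(-1251 - 753) = -1/(-2004) = -1*(-1/2004) = 1/2004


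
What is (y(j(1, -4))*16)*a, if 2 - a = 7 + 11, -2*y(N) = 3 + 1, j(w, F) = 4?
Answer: 512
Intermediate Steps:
y(N) = -2 (y(N) = -(3 + 1)/2 = -½*4 = -2)
a = -16 (a = 2 - (7 + 11) = 2 - 1*18 = 2 - 18 = -16)
(y(j(1, -4))*16)*a = -2*16*(-16) = -32*(-16) = 512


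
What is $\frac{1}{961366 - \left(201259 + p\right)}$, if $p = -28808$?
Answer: $\frac{1}{788915} \approx 1.2676 \cdot 10^{-6}$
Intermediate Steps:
$\frac{1}{961366 - \left(201259 + p\right)} = \frac{1}{961366 - 172451} = \frac{1}{788915}$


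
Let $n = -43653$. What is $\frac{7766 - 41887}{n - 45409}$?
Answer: $\frac{34121}{89062} \approx 0.38312$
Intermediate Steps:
$\frac{7766 - 41887}{n - 45409} = \frac{7766 - 41887}{-43653 - 45409} = - \frac{34121}{-89062} = \left(-34121\right) \left(- \frac{1}{89062}\right) = \frac{34121}{89062}$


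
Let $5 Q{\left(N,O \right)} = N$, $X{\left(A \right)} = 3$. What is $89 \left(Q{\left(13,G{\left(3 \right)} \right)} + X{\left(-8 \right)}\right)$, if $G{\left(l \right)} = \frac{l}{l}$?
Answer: $\frac{2492}{5} \approx 498.4$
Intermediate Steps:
$G{\left(l \right)} = 1$
$Q{\left(N,O \right)} = \frac{N}{5}$
$89 \left(Q{\left(13,G{\left(3 \right)} \right)} + X{\left(-8 \right)}\right) = 89 \left(\frac{1}{5} \cdot 13 + 3\right) = 89 \left(\frac{13}{5} + 3\right) = 89 \cdot \frac{28}{5} = \frac{2492}{5}$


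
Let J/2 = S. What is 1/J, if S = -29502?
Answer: -1/59004 ≈ -1.6948e-5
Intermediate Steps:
J = -59004 (J = 2*(-29502) = -59004)
1/J = 1/(-59004) = -1/59004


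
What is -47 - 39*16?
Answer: -671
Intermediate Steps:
-47 - 39*16 = -47 - 624 = -671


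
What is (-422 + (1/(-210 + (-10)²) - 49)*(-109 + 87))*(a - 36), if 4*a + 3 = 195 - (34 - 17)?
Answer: 101711/20 ≈ 5085.5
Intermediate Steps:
a = 175/4 (a = -¾ + (195 - (34 - 17))/4 = -¾ + (195 - 1*17)/4 = -¾ + (195 - 17)/4 = -¾ + (¼)*178 = -¾ + 89/2 = 175/4 ≈ 43.750)
(-422 + (1/(-210 + (-10)²) - 49)*(-109 + 87))*(a - 36) = (-422 + (1/(-210 + (-10)²) - 49)*(-109 + 87))*(175/4 - 36) = (-422 + (1/(-210 + 100) - 49)*(-22))*(31/4) = (-422 + (1/(-110) - 49)*(-22))*(31/4) = (-422 + (-1/110 - 49)*(-22))*(31/4) = (-422 - 5391/110*(-22))*(31/4) = (-422 + 5391/5)*(31/4) = (3281/5)*(31/4) = 101711/20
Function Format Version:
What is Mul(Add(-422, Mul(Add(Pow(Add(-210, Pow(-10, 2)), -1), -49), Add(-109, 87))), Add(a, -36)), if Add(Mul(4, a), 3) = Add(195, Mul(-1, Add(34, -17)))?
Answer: Rational(101711, 20) ≈ 5085.5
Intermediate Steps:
a = Rational(175, 4) (a = Add(Rational(-3, 4), Mul(Rational(1, 4), Add(195, Mul(-1, Add(34, -17))))) = Add(Rational(-3, 4), Mul(Rational(1, 4), Add(195, Mul(-1, 17)))) = Add(Rational(-3, 4), Mul(Rational(1, 4), Add(195, -17))) = Add(Rational(-3, 4), Mul(Rational(1, 4), 178)) = Add(Rational(-3, 4), Rational(89, 2)) = Rational(175, 4) ≈ 43.750)
Mul(Add(-422, Mul(Add(Pow(Add(-210, Pow(-10, 2)), -1), -49), Add(-109, 87))), Add(a, -36)) = Mul(Add(-422, Mul(Add(Pow(Add(-210, Pow(-10, 2)), -1), -49), Add(-109, 87))), Add(Rational(175, 4), -36)) = Mul(Add(-422, Mul(Add(Pow(Add(-210, 100), -1), -49), -22)), Rational(31, 4)) = Mul(Add(-422, Mul(Add(Pow(-110, -1), -49), -22)), Rational(31, 4)) = Mul(Add(-422, Mul(Add(Rational(-1, 110), -49), -22)), Rational(31, 4)) = Mul(Add(-422, Mul(Rational(-5391, 110), -22)), Rational(31, 4)) = Mul(Add(-422, Rational(5391, 5)), Rational(31, 4)) = Mul(Rational(3281, 5), Rational(31, 4)) = Rational(101711, 20)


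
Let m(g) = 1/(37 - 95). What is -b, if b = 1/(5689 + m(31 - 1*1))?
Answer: -58/329961 ≈ -0.00017578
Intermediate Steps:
m(g) = -1/58 (m(g) = 1/(-58) = -1/58)
b = 58/329961 (b = 1/(5689 - 1/58) = 1/(329961/58) = 58/329961 ≈ 0.00017578)
-b = -1*58/329961 = -58/329961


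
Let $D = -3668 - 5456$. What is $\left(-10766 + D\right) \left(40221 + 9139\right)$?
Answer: $-981770400$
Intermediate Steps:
$D = -9124$ ($D = -3668 - 5456 = -9124$)
$\left(-10766 + D\right) \left(40221 + 9139\right) = \left(-10766 - 9124\right) \left(40221 + 9139\right) = \left(-19890\right) 49360 = -981770400$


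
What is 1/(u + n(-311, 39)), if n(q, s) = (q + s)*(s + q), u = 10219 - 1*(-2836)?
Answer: 1/87039 ≈ 1.1489e-5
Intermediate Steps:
u = 13055 (u = 10219 + 2836 = 13055)
n(q, s) = (q + s)² (n(q, s) = (q + s)*(q + s) = (q + s)²)
1/(u + n(-311, 39)) = 1/(13055 + (-311 + 39)²) = 1/(13055 + (-272)²) = 1/(13055 + 73984) = 1/87039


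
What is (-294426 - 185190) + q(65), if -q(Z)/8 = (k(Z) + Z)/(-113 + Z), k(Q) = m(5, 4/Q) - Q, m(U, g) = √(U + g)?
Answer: -479616 + √21385/390 ≈ -4.7962e+5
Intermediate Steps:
k(Q) = √(5 + 4/Q) - Q
q(Z) = -8*√(5 + 4/Z)/(-113 + Z) (q(Z) = -8*((√(5 + 4/Z) - Z) + Z)/(-113 + Z) = -8*√(5 + 4/Z)/(-113 + Z))
(-294426 - 185190) + q(65) = (-294426 - 185190) - 8*√(5 + 4/65)/(-113 + 65) = -479616 - 8*√(5 + 4*(1/65))/(-48) = -479616 - 8*(-1/48)*√(5 + 4/65) = -479616 - 8*(-1/48)*√(329/65) = -479616 - 8*(-1/48)*√21385/65 = -479616 + √21385/390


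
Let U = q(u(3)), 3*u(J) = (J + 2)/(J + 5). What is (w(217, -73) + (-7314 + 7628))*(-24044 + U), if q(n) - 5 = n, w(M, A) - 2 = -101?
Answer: -124040165/24 ≈ -5.1683e+6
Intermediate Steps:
w(M, A) = -99 (w(M, A) = 2 - 101 = -99)
u(J) = (2 + J)/(3*(5 + J)) (u(J) = ((J + 2)/(J + 5))/3 = ((2 + J)/(5 + J))/3 = (2 + J)/(3*(5 + J)))
q(n) = 5 + n
U = 125/24 (U = 5 + (2 + 3)/(3*(5 + 3)) = 5 + (⅓)*5/8 = 5 + (⅓)*(⅛)*5 = 5 + 5/24 = 125/24 ≈ 5.2083)
(w(217, -73) + (-7314 + 7628))*(-24044 + U) = (-99 + (-7314 + 7628))*(-24044 + 125/24) = (-99 + 314)*(-576931/24) = 215*(-576931/24) = -124040165/24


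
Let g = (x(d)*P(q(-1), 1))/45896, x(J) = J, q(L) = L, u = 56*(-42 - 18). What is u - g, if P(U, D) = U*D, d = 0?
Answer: -3360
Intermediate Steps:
u = -3360 (u = 56*(-60) = -3360)
P(U, D) = D*U
g = 0 (g = (0*(1*(-1)))/45896 = (0*(-1))*(1/45896) = 0*(1/45896) = 0)
u - g = -3360 - 1*0 = -3360 + 0 = -3360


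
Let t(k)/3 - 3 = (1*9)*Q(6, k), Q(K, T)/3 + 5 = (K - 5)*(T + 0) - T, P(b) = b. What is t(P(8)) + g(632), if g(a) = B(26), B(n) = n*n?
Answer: 280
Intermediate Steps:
B(n) = n²
Q(K, T) = -15 - 3*T + 3*T*(-5 + K) (Q(K, T) = -15 + 3*((K - 5)*(T + 0) - T) = -15 + 3*((-5 + K)*T - T) = -15 + 3*(T*(-5 + K) - T) = -15 + 3*(-T + T*(-5 + K)) = -15 + (-3*T + 3*T*(-5 + K)) = -15 - 3*T + 3*T*(-5 + K))
g(a) = 676 (g(a) = 26² = 676)
t(k) = -396 (t(k) = 9 + 3*((1*9)*(-15 - 18*k + 3*6*k)) = 9 + 3*(9*(-15 - 18*k + 18*k)) = 9 + 3*(9*(-15)) = 9 + 3*(-135) = 9 - 405 = -396)
t(P(8)) + g(632) = -396 + 676 = 280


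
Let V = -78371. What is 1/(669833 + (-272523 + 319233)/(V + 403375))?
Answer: 162502/108849225521 ≈ 1.4929e-6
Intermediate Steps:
1/(669833 + (-272523 + 319233)/(V + 403375)) = 1/(669833 + (-272523 + 319233)/(-78371 + 403375)) = 1/(669833 + 46710/325004) = 1/(669833 + 46710*(1/325004)) = 1/(669833 + 23355/162502) = 1/(108849225521/162502) = 162502/108849225521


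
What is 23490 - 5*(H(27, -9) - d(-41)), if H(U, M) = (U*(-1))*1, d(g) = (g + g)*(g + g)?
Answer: 57245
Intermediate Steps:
d(g) = 4*g² (d(g) = (2*g)*(2*g) = 4*g²)
H(U, M) = -U (H(U, M) = -U*1 = -U)
23490 - 5*(H(27, -9) - d(-41)) = 23490 - 5*(-1*27 - 4*(-41)²) = 23490 - 5*(-27 - 4*1681) = 23490 - 5*(-27 - 1*6724) = 23490 - 5*(-27 - 6724) = 23490 - 5*(-6751) = 23490 - 1*(-33755) = 23490 + 33755 = 57245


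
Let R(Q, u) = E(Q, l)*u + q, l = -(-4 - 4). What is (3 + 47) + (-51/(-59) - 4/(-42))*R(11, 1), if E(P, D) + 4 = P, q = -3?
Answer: 66706/1239 ≈ 53.839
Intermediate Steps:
l = 8 (l = -1*(-8) = 8)
E(P, D) = -4 + P
R(Q, u) = -3 + u*(-4 + Q) (R(Q, u) = (-4 + Q)*u - 3 = u*(-4 + Q) - 3 = -3 + u*(-4 + Q))
(3 + 47) + (-51/(-59) - 4/(-42))*R(11, 1) = (3 + 47) + (-51/(-59) - 4/(-42))*(-3 + 1*(-4 + 11)) = 50 + (-51*(-1/59) - 4*(-1/42))*(-3 + 1*7) = 50 + (51/59 + 2/21)*(-3 + 7) = 50 + (1189/1239)*4 = 50 + 4756/1239 = 66706/1239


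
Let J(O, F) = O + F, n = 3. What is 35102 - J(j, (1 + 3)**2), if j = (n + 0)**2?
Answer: 35077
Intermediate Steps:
j = 9 (j = (3 + 0)**2 = 3**2 = 9)
J(O, F) = F + O
35102 - J(j, (1 + 3)**2) = 35102 - ((1 + 3)**2 + 9) = 35102 - (4**2 + 9) = 35102 - (16 + 9) = 35102 - 1*25 = 35102 - 25 = 35077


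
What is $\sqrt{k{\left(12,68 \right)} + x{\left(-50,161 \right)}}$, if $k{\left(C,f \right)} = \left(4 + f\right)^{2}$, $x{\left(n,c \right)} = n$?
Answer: $\sqrt{5134} \approx 71.652$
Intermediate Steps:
$\sqrt{k{\left(12,68 \right)} + x{\left(-50,161 \right)}} = \sqrt{\left(4 + 68\right)^{2} - 50} = \sqrt{72^{2} - 50} = \sqrt{5184 - 50} = \sqrt{5134}$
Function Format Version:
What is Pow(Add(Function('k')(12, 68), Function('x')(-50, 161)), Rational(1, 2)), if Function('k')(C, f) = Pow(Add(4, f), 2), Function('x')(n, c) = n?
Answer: Pow(5134, Rational(1, 2)) ≈ 71.652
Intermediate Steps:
Pow(Add(Function('k')(12, 68), Function('x')(-50, 161)), Rational(1, 2)) = Pow(Add(Pow(Add(4, 68), 2), -50), Rational(1, 2)) = Pow(Add(Pow(72, 2), -50), Rational(1, 2)) = Pow(Add(5184, -50), Rational(1, 2)) = Pow(5134, Rational(1, 2))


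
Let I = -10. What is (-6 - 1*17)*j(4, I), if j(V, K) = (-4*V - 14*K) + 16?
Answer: -3220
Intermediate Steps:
j(V, K) = 16 - 14*K - 4*V (j(V, K) = (-14*K - 4*V) + 16 = 16 - 14*K - 4*V)
(-6 - 1*17)*j(4, I) = (-6 - 1*17)*(16 - 14*(-10) - 4*4) = (-6 - 17)*(16 + 140 - 16) = -23*140 = -3220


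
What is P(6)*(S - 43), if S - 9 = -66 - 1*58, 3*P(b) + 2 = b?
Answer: -632/3 ≈ -210.67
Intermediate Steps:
P(b) = -⅔ + b/3
S = -115 (S = 9 + (-66 - 1*58) = 9 + (-66 - 58) = 9 - 124 = -115)
P(6)*(S - 43) = (-⅔ + (⅓)*6)*(-115 - 43) = (-⅔ + 2)*(-158) = (4/3)*(-158) = -632/3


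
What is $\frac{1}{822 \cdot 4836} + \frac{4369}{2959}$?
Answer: $\frac{17367616807}{11762593128} \approx 1.4765$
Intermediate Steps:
$\frac{1}{822 \cdot 4836} + \frac{4369}{2959} = \frac{1}{822} \cdot \frac{1}{4836} + 4369 \cdot \frac{1}{2959} = \frac{1}{3975192} + \frac{4369}{2959} = \frac{17367616807}{11762593128}$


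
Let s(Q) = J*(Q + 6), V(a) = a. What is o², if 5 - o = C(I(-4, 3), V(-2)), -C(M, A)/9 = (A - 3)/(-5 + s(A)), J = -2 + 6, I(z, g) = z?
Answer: 100/121 ≈ 0.82645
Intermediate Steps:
J = 4
s(Q) = 24 + 4*Q (s(Q) = 4*(Q + 6) = 4*(6 + Q) = 24 + 4*Q)
C(M, A) = -9*(-3 + A)/(19 + 4*A) (C(M, A) = -9*(A - 3)/(-5 + (24 + 4*A)) = -9*(-3 + A)/(19 + 4*A))
o = 10/11 (o = 5 - 9*(3 - 1*(-2))/(19 + 4*(-2)) = 5 - 9*(3 + 2)/(19 - 8) = 5 - 9*5/11 = 5 - 1*45/11 = 5 - 45/11 = 10/11 ≈ 0.90909)
o² = (10/11)² = 100/121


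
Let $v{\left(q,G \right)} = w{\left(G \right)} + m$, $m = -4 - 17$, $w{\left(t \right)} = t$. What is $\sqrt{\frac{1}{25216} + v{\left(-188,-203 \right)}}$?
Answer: $\frac{i \sqrt{2225462902}}{3152} \approx 14.967 i$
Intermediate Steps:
$m = -21$ ($m = -4 - 17 = -21$)
$v{\left(q,G \right)} = -21 + G$ ($v{\left(q,G \right)} = G - 21 = -21 + G$)
$\sqrt{\frac{1}{25216} + v{\left(-188,-203 \right)}} = \sqrt{\frac{1}{25216} - 224} = \sqrt{- \frac{5648383}{25216}} = \frac{i \sqrt{2225462902}}{3152}$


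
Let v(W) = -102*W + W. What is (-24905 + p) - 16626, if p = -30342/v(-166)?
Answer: -348169544/8383 ≈ -41533.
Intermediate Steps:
v(W) = -101*W
p = -15171/8383 (p = -30342/((-101*(-166))) = -30342/16766 = -30342*1/16766 = -15171/8383 ≈ -1.8097)
(-24905 + p) - 16626 = (-24905 - 15171/8383) - 16626 = -208793786/8383 - 16626 = -348169544/8383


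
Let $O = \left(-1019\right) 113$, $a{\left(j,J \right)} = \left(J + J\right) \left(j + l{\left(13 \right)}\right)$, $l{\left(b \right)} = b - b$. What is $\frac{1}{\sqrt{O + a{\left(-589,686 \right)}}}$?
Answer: $- \frac{i \sqrt{923255}}{923255} \approx - 0.0010407 i$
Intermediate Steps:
$l{\left(b \right)} = 0$
$a{\left(j,J \right)} = 2 J j$ ($a{\left(j,J \right)} = \left(J + J\right) \left(j + 0\right) = 2 J j$)
$O = -115147$
$\frac{1}{\sqrt{O + a{\left(-589,686 \right)}}} = \frac{1}{\sqrt{-115147 + 2 \cdot 686 \left(-589\right)}} = \frac{1}{\sqrt{-115147 - 808108}} = \frac{1}{\sqrt{-923255}} = \frac{1}{i \sqrt{923255}} = - \frac{i \sqrt{923255}}{923255}$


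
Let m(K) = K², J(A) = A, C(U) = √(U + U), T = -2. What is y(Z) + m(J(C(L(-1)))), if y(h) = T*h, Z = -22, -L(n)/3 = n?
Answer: 50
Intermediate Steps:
L(n) = -3*n
C(U) = √2*√U (C(U) = √(2*U) = √2*√U)
y(h) = -2*h
y(Z) + m(J(C(L(-1)))) = -2*(-22) + (√2*√(-3*(-1)))² = 44 + (√2*√3)² = 44 + (√6)² = 44 + 6 = 50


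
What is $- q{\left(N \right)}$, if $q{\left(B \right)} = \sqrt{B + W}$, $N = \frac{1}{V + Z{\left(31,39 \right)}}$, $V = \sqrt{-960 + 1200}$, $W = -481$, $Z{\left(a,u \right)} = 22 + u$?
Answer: $- \frac{2 i \sqrt{7335 + 481 \sqrt{15}}}{\sqrt{61 + 4 \sqrt{15}}} \approx - 21.931 i$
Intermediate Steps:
$V = 4 \sqrt{15}$ ($V = \sqrt{240} = 4 \sqrt{15} \approx 15.492$)
$N = \frac{1}{61 + 4 \sqrt{15}}$ ($N = \frac{1}{4 \sqrt{15} + \left(22 + 39\right)} = \frac{1}{4 \sqrt{15} + 61} = \frac{1}{61 + 4 \sqrt{15}} \approx 0.013073$)
$q{\left(B \right)} = \sqrt{-481 + B}$ ($q{\left(B \right)} = \sqrt{B - 481} = \sqrt{-481 + B}$)
$- q{\left(N \right)} = - \sqrt{-481 + \left(\frac{61}{3481} - \frac{4 \sqrt{15}}{3481}\right)} = - \sqrt{- \frac{1674300}{3481} - \frac{4 \sqrt{15}}{3481}}$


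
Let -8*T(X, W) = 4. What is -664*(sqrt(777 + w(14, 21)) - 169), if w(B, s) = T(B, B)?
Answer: 112216 - 332*sqrt(3106) ≈ 93713.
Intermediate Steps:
T(X, W) = -1/2 (T(X, W) = -1/8*4 = -1/2)
w(B, s) = -1/2
-664*(sqrt(777 + w(14, 21)) - 169) = -664*(sqrt(777 - 1/2) - 169) = -664*(sqrt(1553/2) - 169) = -664*(sqrt(3106)/2 - 169) = -664*(-169 + sqrt(3106)/2) = 112216 - 332*sqrt(3106)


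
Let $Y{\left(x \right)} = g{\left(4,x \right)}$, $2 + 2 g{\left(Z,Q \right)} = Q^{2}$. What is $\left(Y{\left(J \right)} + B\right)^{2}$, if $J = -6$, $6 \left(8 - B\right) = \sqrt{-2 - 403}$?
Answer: $\frac{2455}{4} - 75 i \sqrt{5} \approx 613.75 - 167.71 i$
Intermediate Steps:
$B = 8 - \frac{3 i \sqrt{5}}{2}$ ($B = 8 - \frac{\sqrt{-2 - 403}}{6} = 8 - \frac{\sqrt{-405}}{6} = 8 - \frac{9 i \sqrt{5}}{6} = 8 - \frac{3 i \sqrt{5}}{2} \approx 8.0 - 3.3541 i$)
$g{\left(Z,Q \right)} = -1 + \frac{Q^{2}}{2}$
$Y{\left(x \right)} = -1 + \frac{x^{2}}{2}$
$\left(Y{\left(J \right)} + B\right)^{2} = \left(\left(-1 + \frac{\left(-6\right)^{2}}{2}\right) + \left(8 - \frac{3 i \sqrt{5}}{2}\right)\right)^{2} = \left(\left(-1 + \frac{1}{2} \cdot 36\right) + \left(8 - \frac{3 i \sqrt{5}}{2}\right)\right)^{2} = \left(\left(-1 + 18\right) + \left(8 - \frac{3 i \sqrt{5}}{2}\right)\right)^{2} = \left(17 + \left(8 - \frac{3 i \sqrt{5}}{2}\right)\right)^{2} = \left(25 - \frac{3 i \sqrt{5}}{2}\right)^{2}$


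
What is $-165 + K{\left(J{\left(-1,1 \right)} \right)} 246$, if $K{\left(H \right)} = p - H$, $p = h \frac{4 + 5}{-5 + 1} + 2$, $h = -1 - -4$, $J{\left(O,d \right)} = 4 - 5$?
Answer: $- \frac{2175}{2} \approx -1087.5$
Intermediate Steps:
$J{\left(O,d \right)} = -1$
$h = 3$ ($h = -1 + 4 = 3$)
$p = - \frac{19}{4}$ ($p = 3 \frac{4 + 5}{-5 + 1} + 2 = 3 \frac{9}{-4} + 2 = 3 \cdot 9 \left(- \frac{1}{4}\right) + 2 = 3 \left(- \frac{9}{4}\right) + 2 = - \frac{27}{4} + 2 = - \frac{19}{4} \approx -4.75$)
$K{\left(H \right)} = - \frac{19}{4} - H$
$-165 + K{\left(J{\left(-1,1 \right)} \right)} 246 = -165 + \left(- \frac{19}{4} - -1\right) 246 = -165 + \left(- \frac{19}{4} + 1\right) 246 = -165 - \frac{1845}{2} = - \frac{2175}{2}$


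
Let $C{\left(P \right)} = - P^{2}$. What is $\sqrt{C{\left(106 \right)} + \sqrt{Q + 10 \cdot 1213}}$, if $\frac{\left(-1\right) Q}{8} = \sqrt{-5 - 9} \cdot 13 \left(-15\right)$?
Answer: $\sqrt{-11236 + \sqrt{10} \sqrt{1213 + 156 i \sqrt{14}}} \approx 0.122 + 105.47 i$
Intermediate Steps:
$Q = 1560 i \sqrt{14}$ ($Q = - 8 \sqrt{-5 - 9} \cdot 13 \left(-15\right) = - 8 \sqrt{-14} \cdot 13 \left(-15\right) = - 8 i \sqrt{14} \cdot 13 \left(-15\right) = - 8 \cdot 13 i \sqrt{14} \left(-15\right) = - 8 \left(- 195 i \sqrt{14}\right) = 1560 i \sqrt{14} \approx 5837.0 i$)
$\sqrt{C{\left(106 \right)} + \sqrt{Q + 10 \cdot 1213}} = \sqrt{- 106^{2} + \sqrt{1560 i \sqrt{14} + 10 \cdot 1213}} = \sqrt{\left(-1\right) 11236 + \sqrt{1560 i \sqrt{14} + 12130}} = \sqrt{-11236 + \sqrt{12130 + 1560 i \sqrt{14}}}$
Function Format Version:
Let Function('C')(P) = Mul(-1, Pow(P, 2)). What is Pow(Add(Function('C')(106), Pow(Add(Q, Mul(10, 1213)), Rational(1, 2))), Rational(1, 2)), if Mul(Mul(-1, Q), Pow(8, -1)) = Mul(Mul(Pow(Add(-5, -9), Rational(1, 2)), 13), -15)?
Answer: Pow(Add(-11236, Mul(Pow(10, Rational(1, 2)), Pow(Add(1213, Mul(156, I, Pow(14, Rational(1, 2)))), Rational(1, 2)))), Rational(1, 2)) ≈ Add(0.122, Mul(105.47, I))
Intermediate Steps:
Q = Mul(1560, I, Pow(14, Rational(1, 2))) (Q = Mul(-8, Mul(Mul(Pow(Add(-5, -9), Rational(1, 2)), 13), -15)) = Mul(-8, Mul(Mul(Pow(-14, Rational(1, 2)), 13), -15)) = Mul(-8, Mul(Mul(Mul(I, Pow(14, Rational(1, 2))), 13), -15)) = Mul(-8, Mul(Mul(13, I, Pow(14, Rational(1, 2))), -15)) = Mul(-8, Mul(-195, I, Pow(14, Rational(1, 2)))) = Mul(1560, I, Pow(14, Rational(1, 2))) ≈ Mul(5837.0, I))
Pow(Add(Function('C')(106), Pow(Add(Q, Mul(10, 1213)), Rational(1, 2))), Rational(1, 2)) = Pow(Add(Mul(-1, Pow(106, 2)), Pow(Add(Mul(1560, I, Pow(14, Rational(1, 2))), Mul(10, 1213)), Rational(1, 2))), Rational(1, 2)) = Pow(Add(Mul(-1, 11236), Pow(Add(Mul(1560, I, Pow(14, Rational(1, 2))), 12130), Rational(1, 2))), Rational(1, 2)) = Pow(Add(-11236, Pow(Add(12130, Mul(1560, I, Pow(14, Rational(1, 2)))), Rational(1, 2))), Rational(1, 2))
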